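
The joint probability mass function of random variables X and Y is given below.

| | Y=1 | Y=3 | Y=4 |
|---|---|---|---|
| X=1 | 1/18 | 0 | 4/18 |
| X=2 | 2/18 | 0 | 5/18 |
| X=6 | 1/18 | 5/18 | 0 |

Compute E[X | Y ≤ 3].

P(Y ≤ 3) = 1/2.
Σ X·P over the event = 1·(1/18) + 2·(2/18) + 6·(1/18) + 6·(5/18) = 41/18.
E[X | Y ≤ 3] = (41/18) / (1/2) = 41/9.

41/9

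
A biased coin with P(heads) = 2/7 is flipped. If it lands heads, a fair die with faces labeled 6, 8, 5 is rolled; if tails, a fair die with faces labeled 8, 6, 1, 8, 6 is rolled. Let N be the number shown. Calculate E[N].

E[N | heads] = (6+8+5)/3 = 19/3.
E[N | tails] = (8+6+1+8+6)/5 = 29/5.
E[N] = (2/7)·(19/3) + (5/7)·(29/5) = 125/21.

125/21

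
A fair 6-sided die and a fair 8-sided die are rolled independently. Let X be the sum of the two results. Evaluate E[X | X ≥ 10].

P(X ≥ 10) = 5/16.
Σ over the event: 10·5/48 + 11·1/12 + 12·1/16 + 13·1/24 + 14·1/48 = 85/24.
E[X | X ≥ 10] = (85/24) / (5/16) = 34/3.

34/3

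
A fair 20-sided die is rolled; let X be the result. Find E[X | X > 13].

17

Given X > 13, X is equally likely to be any of {14, 15, 16, 17, 18, 19, 20}.
E[X | X > 13] = (14 + 15 + 16 + 17 + 18 + 19 + 20) / 7 = 17.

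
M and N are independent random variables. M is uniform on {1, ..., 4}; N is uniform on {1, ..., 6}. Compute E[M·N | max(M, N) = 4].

64/7

Outcomes with max(M, N) = 4: (1,4), (2,4), (3,4), (4,1), (4,2), (4,3), (4,4), each with probability 1/24.
E[M·N | max(M, N) = 4] = (4 + 8 + 12 + 4 + 8 + 12 + 16) / 7 = 64/7.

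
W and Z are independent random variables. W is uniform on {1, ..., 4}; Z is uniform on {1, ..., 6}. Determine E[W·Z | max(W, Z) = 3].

27/5

P(max(W, Z) = 3) = 5/24.
Summing WZ·P(x,y) over outcomes with max(W, Z) = 3 gives 9/8.
E[W·Z | max(W, Z) = 3] = (9/8) / (5/24) = 27/5.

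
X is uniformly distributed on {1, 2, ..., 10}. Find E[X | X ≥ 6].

Given X ≥ 6, X is equally likely to be any of {6, 7, 8, 9, 10}.
E[X | X ≥ 6] = (6 + 7 + 8 + 9 + 10) / 5 = 8.

8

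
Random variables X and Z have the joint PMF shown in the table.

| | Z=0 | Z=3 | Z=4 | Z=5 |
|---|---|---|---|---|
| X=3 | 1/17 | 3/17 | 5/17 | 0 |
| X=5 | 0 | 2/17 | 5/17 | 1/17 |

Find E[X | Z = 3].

P(Z = 3) = 5/17.
Σ X·P over the event = 3·(3/17) + 5·(2/17) = 19/17.
E[X | Z = 3] = (19/17) / (5/17) = 19/5.

19/5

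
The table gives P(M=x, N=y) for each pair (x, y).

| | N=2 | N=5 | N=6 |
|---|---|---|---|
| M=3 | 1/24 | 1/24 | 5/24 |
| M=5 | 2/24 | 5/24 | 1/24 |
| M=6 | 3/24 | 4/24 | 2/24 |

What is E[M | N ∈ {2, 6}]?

9/2

P(N ∈ {2, 6}) = 7/12.
Σ M·P over the event = 3·(1/24) + 3·(5/24) + 5·(2/24) + 5·(1/24) + 6·(3/24) + 6·(2/24) = 21/8.
E[M | N ∈ {2, 6}] = (21/8) / (7/12) = 9/2.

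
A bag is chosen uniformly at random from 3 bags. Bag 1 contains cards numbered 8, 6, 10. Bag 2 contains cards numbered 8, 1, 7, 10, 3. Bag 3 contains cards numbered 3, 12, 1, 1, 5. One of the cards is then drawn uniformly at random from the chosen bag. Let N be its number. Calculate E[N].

E[N | bag 1] = (8+6+10)/3 = 8.
E[N | bag 2] = (8+1+7+10+3)/5 = 29/5.
E[N | bag 3] = (3+12+1+1+5)/5 = 22/5.
By the law of total expectation,
E[N] = (1/3)·(8) + (1/3)·(29/5) + (1/3)·(22/5) = 91/15.

91/15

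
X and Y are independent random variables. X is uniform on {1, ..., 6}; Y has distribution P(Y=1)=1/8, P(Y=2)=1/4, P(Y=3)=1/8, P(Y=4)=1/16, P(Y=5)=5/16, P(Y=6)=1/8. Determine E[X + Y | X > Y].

92/13

P(X > Y) = 13/32.
Summing (X+Y)·P(x,y) over outcomes with X > Y gives 23/8.
E[X + Y | X > Y] = (23/8) / (13/32) = 92/13.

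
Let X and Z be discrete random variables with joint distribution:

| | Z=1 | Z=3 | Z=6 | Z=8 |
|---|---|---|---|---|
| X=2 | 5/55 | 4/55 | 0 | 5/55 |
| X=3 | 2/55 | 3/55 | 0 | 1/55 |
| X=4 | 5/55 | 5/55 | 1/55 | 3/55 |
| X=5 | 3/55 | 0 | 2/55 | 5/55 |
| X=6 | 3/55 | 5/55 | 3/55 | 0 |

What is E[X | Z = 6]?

16/3

P(Z = 6) = 6/55.
Summing X·P(X=x,Z=y) over the conditioning event gives 32/55.
E[X | Z = 6] = (32/55) / (6/55) = 16/3.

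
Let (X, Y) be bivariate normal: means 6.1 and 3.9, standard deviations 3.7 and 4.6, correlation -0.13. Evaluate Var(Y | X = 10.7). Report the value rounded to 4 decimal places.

Var(Y | X=x) = (1 − ρ²)·σ_Y².
Var(Y | X=10.7) = (4.6)²·(1 − (-0.13)²) = 21.16·0.9831 = 20.8024.

20.8024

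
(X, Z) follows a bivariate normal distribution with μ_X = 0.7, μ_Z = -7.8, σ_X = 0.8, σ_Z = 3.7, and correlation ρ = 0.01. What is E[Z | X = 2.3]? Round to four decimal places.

The regression of Z on X has slope ρ·σ_Z/σ_X and passes through (μ_X, μ_Z).
E[Z | X=2.3] = -7.8 + (0.01)·(3.7/0.8)·(2.3 − (0.7)) = -7.8 + (0.04625)·(1.6) = -7.7260.

-7.7260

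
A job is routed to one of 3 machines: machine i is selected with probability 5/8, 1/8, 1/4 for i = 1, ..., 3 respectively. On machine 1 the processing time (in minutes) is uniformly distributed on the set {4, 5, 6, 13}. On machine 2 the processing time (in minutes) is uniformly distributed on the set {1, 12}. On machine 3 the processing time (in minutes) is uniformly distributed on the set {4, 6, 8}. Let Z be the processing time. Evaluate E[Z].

E[Z | machine 1] = (4+5+6+13)/4 = 7.
E[Z | machine 2] = (1+12)/2 = 13/2.
E[Z | machine 3] = (4+6+8)/3 = 6.
E[Z] = (5/8)·(7) + (1/8)·(13/2) + (1/4)·(6) = 107/16.

107/16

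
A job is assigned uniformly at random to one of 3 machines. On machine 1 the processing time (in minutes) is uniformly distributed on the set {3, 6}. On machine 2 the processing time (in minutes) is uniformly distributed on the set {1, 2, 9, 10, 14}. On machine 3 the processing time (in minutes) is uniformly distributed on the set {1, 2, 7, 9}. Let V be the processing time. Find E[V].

329/60

E[V | machine 1] = (3+6)/2 = 9/2.
E[V | machine 2] = (1+2+9+10+14)/5 = 36/5.
E[V | machine 3] = (1+2+7+9)/4 = 19/4.
By the law of total expectation,
E[V] = (1/3)·(9/2) + (1/3)·(36/5) + (1/3)·(19/4) = 329/60.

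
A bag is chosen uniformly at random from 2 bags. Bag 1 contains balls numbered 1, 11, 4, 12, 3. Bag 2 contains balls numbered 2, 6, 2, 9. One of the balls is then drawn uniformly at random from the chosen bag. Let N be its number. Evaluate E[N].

E[N | bag 1] = (1+11+4+12+3)/5 = 31/5.
E[N | bag 2] = (2+6+2+9)/4 = 19/4.
By the law of total expectation,
E[N] = (1/2)·(31/5) + (1/2)·(19/4) = 219/40.

219/40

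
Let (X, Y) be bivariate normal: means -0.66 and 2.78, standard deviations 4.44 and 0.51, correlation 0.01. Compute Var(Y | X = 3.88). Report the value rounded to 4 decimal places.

0.2601

The conditional variance in a bivariate normal is σ_Y²(1 − ρ²), independent of x.
Var(Y | X=3.88) = (0.51)²·(1 − (0.01)²) = 0.2601·0.9999 = 0.2601.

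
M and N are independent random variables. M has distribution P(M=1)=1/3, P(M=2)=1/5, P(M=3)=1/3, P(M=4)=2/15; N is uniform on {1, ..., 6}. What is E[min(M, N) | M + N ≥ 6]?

122/49

P(M + N ≥ 6) = 49/90.
Summing min(M,N)·P(x,y) over outcomes with M + N ≥ 6 gives 61/45.
E[min(M, N) | M + N ≥ 6] = (61/45) / (49/90) = 122/49.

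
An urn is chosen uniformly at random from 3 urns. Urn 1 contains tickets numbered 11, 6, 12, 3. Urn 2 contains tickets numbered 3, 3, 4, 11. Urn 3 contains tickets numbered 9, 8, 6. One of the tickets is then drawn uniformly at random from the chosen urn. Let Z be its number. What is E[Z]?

E[Z | urn 1] = (11+6+12+3)/4 = 8.
E[Z | urn 2] = (3+3+4+11)/4 = 21/4.
E[Z | urn 3] = (9+8+6)/3 = 23/3.
By the law of total expectation,
E[Z] = (1/3)·(8) + (1/3)·(21/4) + (1/3)·(23/3) = 251/36.

251/36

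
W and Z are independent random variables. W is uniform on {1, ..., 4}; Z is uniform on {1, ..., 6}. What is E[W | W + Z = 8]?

Outcomes with W + Z = 8: (2,6), (3,5), (4,4), each with probability 1/24.
E[W | W + Z = 8] = (2 + 3 + 4) / 3 = 3.

3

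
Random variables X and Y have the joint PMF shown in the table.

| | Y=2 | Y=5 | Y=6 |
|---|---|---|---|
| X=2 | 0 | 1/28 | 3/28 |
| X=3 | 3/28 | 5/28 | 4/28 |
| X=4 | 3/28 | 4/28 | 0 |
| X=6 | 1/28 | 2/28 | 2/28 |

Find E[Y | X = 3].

P(X = 3) = 3/7.
Σ Y·P over the event = 2·(3/28) + 5·(5/28) + 6·(4/28) = 55/28.
E[Y | X = 3] = (55/28) / (3/7) = 55/12.

55/12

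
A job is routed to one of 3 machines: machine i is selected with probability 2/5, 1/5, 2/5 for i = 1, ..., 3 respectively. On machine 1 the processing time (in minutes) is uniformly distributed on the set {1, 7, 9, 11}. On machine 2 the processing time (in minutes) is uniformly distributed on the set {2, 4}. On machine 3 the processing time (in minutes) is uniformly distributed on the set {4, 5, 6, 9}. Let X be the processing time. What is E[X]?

29/5

E[X | machine 1] = (1+7+9+11)/4 = 7.
E[X | machine 2] = (2+4)/2 = 3.
E[X | machine 3] = (4+5+6+9)/4 = 6.
E[X] = (2/5)·(7) + (1/5)·(3) + (2/5)·(6) = 29/5.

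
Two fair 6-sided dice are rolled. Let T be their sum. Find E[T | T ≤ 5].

4

P(T ≤ 5) = 5/18.
Σ over the event: 2·1/36 + 3·1/18 + 4·1/12 + 5·1/9 = 10/9.
E[T | T ≤ 5] = (10/9) / (5/18) = 4.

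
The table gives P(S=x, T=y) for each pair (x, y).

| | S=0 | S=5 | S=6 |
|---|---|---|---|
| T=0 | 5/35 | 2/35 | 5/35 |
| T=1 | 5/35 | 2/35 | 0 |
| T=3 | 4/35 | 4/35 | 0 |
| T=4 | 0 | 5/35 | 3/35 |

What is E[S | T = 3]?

P(T = 3) = 8/35.
Σ S·P over the event = 0·(4/35) + 5·(4/35) = 4/7.
E[S | T = 3] = (4/7) / (8/35) = 5/2.

5/2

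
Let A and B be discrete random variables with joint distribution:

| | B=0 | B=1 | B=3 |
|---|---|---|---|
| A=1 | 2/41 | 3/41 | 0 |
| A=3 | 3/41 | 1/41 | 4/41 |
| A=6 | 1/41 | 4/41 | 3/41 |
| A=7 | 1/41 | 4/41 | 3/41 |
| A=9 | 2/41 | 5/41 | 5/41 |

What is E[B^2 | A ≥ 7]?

81/20

P(A ≥ 7) = 20/41.
Σ B^2·P over the event = 0·(1/41) + 1·(4/41) + 9·(3/41) + 0·(2/41) + 1·(5/41) + 9·(5/41) = 81/41.
E[B^2 | A ≥ 7] = (81/41) / (20/41) = 81/20.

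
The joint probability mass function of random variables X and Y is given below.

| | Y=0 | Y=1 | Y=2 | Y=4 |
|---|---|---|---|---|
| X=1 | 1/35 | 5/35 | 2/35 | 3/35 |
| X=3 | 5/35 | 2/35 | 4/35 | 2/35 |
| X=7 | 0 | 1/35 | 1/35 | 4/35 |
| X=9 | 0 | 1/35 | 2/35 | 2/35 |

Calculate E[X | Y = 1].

P(Y = 1) = 9/35.
Σ X·P over the event = 1·(5/35) + 3·(2/35) + 7·(1/35) + 9·(1/35) = 27/35.
E[X | Y = 1] = (27/35) / (9/35) = 3.

3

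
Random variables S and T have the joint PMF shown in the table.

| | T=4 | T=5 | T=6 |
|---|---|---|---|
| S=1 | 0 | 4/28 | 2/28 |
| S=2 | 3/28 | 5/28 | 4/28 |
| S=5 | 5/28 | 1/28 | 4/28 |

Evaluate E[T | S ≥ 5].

P(S ≥ 5) = 5/14.
Σ T·P over the event = 4·(5/28) + 5·(1/28) + 6·(4/28) = 7/4.
E[T | S ≥ 5] = (7/4) / (5/14) = 49/10.

49/10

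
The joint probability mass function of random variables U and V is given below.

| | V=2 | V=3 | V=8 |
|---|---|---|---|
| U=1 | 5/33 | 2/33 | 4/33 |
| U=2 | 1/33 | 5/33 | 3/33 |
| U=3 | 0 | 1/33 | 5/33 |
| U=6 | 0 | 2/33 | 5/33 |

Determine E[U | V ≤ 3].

P(V ≤ 3) = 16/33.
Σ U·P over the event = 1·(5/33) + 1·(2/33) + 2·(1/33) + 2·(5/33) + 3·(1/33) + 6·(2/33) = 34/33.
E[U | V ≤ 3] = (34/33) / (16/33) = 17/8.

17/8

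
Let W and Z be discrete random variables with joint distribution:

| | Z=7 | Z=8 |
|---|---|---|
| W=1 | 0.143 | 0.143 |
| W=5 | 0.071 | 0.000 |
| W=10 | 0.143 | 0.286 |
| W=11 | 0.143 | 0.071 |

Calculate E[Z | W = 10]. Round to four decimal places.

P(W = 10) = 0.429.
Summing Z·P(W=x,Z=y) over the conditioning event gives 3.289.
E[Z | W = 10] = (3.289) / (0.429) = 7.6667.

7.6667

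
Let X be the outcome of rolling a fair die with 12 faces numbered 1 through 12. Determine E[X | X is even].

Given X is even, X is equally likely to be any of {2, 4, 6, 8, 10, 12}.
E[X | X is even] = (2 + 4 + 6 + 8 + 10 + 12) / 6 = 7.

7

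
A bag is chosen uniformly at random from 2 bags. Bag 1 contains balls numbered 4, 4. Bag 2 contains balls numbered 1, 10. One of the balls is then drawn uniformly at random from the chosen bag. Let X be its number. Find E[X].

E[X | bag 1] = (4+4)/2 = 4.
E[X | bag 2] = (1+10)/2 = 11/2.
By the law of total expectation,
E[X] = (1/2)·(4) + (1/2)·(11/2) = 19/4.

19/4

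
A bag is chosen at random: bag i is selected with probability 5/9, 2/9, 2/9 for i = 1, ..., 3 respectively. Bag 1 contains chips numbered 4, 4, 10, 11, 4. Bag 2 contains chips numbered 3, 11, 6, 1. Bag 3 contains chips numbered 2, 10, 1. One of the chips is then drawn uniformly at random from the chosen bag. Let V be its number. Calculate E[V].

313/54

E[V | bag 1] = (4+4+10+11+4)/5 = 33/5.
E[V | bag 2] = (3+11+6+1)/4 = 21/4.
E[V | bag 3] = (2+10+1)/3 = 13/3.
By the law of total expectation,
E[V] = (5/9)·(33/5) + (2/9)·(21/4) + (2/9)·(13/3) = 313/54.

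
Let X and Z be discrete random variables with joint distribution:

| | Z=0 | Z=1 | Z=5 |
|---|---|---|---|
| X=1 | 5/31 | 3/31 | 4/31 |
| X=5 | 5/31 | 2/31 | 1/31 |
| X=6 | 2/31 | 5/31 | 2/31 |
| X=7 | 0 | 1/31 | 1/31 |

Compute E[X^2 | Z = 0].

101/6

P(Z = 0) = 12/31.
Σ X^2·P over the event = 1·(5/31) + 25·(5/31) + 36·(2/31) = 202/31.
E[X^2 | Z = 0] = (202/31) / (12/31) = 101/6.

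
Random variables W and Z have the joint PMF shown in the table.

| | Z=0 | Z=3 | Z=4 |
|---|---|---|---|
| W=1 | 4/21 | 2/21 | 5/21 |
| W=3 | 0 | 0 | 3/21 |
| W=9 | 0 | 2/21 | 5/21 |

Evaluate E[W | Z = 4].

P(Z = 4) = 13/21.
Σ W·P over the event = 1·(5/21) + 3·(3/21) + 9·(5/21) = 59/21.
E[W | Z = 4] = (59/21) / (13/21) = 59/13.

59/13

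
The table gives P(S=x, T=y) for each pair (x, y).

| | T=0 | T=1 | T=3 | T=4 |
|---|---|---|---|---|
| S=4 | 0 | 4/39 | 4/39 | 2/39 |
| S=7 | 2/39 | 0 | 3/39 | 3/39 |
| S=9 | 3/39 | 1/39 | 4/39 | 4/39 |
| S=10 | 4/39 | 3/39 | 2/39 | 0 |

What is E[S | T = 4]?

65/9

P(T = 4) = 3/13.
Summing S·P(S=x,T=y) over the conditioning event gives 5/3.
E[S | T = 4] = (5/3) / (3/13) = 65/9.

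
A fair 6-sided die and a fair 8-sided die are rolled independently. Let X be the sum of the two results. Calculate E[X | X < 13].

P(X < 13) = 15/16.
E[X | X < 13] = (43/6) / (15/16) = 344/45.

344/45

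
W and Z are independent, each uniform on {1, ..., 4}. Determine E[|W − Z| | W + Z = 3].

1

Outcomes with W + Z = 3: (1,2), (2,1), each with probability 1/16.
E[|W − Z| | W + Z = 3] = (1 + 1) / 2 = 1.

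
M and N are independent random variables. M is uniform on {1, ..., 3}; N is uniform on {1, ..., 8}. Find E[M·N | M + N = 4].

P(M + N = 4) = 1/8.
Summing MN·P(x,y) over outcomes with M + N = 4 gives 5/12.
E[M·N | M + N = 4] = (5/12) / (1/8) = 10/3.

10/3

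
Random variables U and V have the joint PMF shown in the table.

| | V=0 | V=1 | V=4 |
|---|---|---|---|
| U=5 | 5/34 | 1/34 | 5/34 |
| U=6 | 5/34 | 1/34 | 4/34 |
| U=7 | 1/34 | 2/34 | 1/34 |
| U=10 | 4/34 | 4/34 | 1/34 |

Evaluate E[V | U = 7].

P(U = 7) = 2/17.
Summing V·P(U=x,V=y) over the conditioning event gives 3/17.
E[V | U = 7] = (3/17) / (2/17) = 3/2.

3/2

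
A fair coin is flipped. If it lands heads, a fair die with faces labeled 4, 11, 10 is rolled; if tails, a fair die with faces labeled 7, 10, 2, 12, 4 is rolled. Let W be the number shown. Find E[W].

E[W | heads] = (4+11+10)/3 = 25/3.
E[W | tails] = (7+10+2+12+4)/5 = 7.
E[W] = (1/2)·(25/3) + (1/2)·(7) = 23/3.

23/3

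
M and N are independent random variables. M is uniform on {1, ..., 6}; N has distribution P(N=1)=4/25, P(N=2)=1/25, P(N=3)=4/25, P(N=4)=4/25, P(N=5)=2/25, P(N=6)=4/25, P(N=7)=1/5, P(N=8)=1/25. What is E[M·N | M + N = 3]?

P(M + N = 3) = 1/30.
Summing MN·P(x,y) over outcomes with M + N = 3 gives 1/15.
E[M·N | M + N = 3] = (1/15) / (1/30) = 2.

2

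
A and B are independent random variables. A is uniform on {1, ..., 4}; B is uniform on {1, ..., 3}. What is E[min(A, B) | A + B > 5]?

Outcomes with A + B > 5: (3,3), (4,2), (4,3), each with probability 1/12.
E[min(A, B) | A + B > 5] = (3 + 2 + 3) / 3 = 8/3.

8/3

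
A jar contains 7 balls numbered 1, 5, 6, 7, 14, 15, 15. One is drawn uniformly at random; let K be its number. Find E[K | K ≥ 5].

P(K ≥ 5) = 6/7.
Σ over the event: 5·1/7 + 6·1/7 + 7·1/7 + 14·1/7 + 15·2/7 = 62/7.
E[K | K ≥ 5] = (62/7) / (6/7) = 31/3.

31/3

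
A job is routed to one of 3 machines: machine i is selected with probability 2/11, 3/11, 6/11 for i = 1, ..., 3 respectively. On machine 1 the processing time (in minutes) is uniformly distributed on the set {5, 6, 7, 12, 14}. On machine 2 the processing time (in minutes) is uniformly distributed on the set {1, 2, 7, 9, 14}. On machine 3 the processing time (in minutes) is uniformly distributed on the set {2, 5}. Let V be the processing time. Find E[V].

292/55

E[V | machine 1] = (5+6+7+12+14)/5 = 44/5.
E[V | machine 2] = (1+2+7+9+14)/5 = 33/5.
E[V | machine 3] = (2+5)/2 = 7/2.
By the law of total expectation,
E[V] = (2/11)·(44/5) + (3/11)·(33/5) + (6/11)·(7/2) = 292/55.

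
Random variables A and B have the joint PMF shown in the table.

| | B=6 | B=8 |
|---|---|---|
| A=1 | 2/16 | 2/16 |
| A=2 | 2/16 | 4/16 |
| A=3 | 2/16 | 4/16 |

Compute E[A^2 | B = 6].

P(B = 6) = 3/8.
Σ A^2·P over the event = 1·(2/16) + 4·(2/16) + 9·(2/16) = 7/4.
E[A^2 | B = 6] = (7/4) / (3/8) = 14/3.

14/3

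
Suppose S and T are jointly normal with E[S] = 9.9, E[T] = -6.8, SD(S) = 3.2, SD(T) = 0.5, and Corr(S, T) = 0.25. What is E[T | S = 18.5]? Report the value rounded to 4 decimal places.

-6.4641

E[T | S=x] = μ_T + ρ(σ_T/σ_S)(x − μ_S) for jointly normal variables.
E[T | S=18.5] = -6.8 + (0.25)·(0.5/3.2)·(18.5 − (9.9)) = -6.8 + (0.039062)·(8.6) = -6.4641.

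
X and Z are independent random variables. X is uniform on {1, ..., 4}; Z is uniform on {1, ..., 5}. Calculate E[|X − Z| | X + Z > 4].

12/7

P(X + Z > 4) = 7/10.
Summing |X−Z|·P(x,y) over outcomes with X + Z > 4 gives 6/5.
E[|X − Z| | X + Z > 4] = (6/5) / (7/10) = 12/7.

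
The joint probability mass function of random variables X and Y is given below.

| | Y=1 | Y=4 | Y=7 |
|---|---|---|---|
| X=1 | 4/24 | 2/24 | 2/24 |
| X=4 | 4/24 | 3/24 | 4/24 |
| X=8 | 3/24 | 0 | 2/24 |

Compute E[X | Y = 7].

P(Y = 7) = 1/3.
Σ X·P over the event = 1·(2/24) + 4·(4/24) + 8·(2/24) = 17/12.
E[X | Y = 7] = (17/12) / (1/3) = 17/4.

17/4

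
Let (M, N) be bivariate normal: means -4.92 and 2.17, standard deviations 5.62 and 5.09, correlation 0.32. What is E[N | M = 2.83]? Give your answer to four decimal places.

E[N | M=x] = μ_N + ρ(σ_N/σ_M)(x − μ_M) for jointly normal variables.
E[N | M=2.83] = 2.17 + (0.32)·(5.09/5.62)·(2.83 − (-4.92)) = 2.17 + (0.28982)·(7.75) = 4.4161.

4.4161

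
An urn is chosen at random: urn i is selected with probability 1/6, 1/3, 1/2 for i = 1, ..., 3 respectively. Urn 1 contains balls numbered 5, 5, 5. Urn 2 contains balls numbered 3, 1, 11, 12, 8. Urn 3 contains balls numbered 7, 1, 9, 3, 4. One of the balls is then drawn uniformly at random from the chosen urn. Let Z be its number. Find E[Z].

167/30

E[Z | urn 1] = (5+5+5)/3 = 5.
E[Z | urn 2] = (3+1+11+12+8)/5 = 7.
E[Z | urn 3] = (7+1+9+3+4)/5 = 24/5.
E[Z] = (1/6)·(5) + (1/3)·(7) + (1/2)·(24/5) = 167/30.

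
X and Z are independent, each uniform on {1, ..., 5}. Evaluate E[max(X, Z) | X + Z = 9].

Outcomes with X + Z = 9: (4,5), (5,4), each with probability 1/25.
E[max(X, Z) | X + Z = 9] = (5 + 5) / 2 = 5.

5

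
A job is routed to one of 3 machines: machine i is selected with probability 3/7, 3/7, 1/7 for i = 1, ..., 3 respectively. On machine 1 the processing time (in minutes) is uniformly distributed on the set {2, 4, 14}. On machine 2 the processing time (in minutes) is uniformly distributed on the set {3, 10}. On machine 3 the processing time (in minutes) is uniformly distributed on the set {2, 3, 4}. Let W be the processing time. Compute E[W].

E[W | machine 1] = (2+4+14)/3 = 20/3.
E[W | machine 2] = (3+10)/2 = 13/2.
E[W | machine 3] = (2+3+4)/3 = 3.
By the law of total expectation,
E[W] = (3/7)·(20/3) + (3/7)·(13/2) + (1/7)·(3) = 85/14.

85/14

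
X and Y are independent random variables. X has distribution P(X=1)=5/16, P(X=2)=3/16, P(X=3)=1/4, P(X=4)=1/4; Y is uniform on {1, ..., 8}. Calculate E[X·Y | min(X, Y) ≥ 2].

170/11

P(min(X, Y) ≥ 2) = 77/128.
Summing XY·P(x,y) over outcomes with min(X, Y) ≥ 2 gives 595/64.
E[X·Y | min(X, Y) ≥ 2] = (595/64) / (77/128) = 170/11.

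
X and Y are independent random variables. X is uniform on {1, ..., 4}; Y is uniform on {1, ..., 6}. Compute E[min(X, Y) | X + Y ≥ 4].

47/21

P(X + Y ≥ 4) = 7/8.
Summing min(X,Y)·P(x,y) over outcomes with X + Y ≥ 4 gives 47/24.
E[min(X, Y) | X + Y ≥ 4] = (47/24) / (7/8) = 47/21.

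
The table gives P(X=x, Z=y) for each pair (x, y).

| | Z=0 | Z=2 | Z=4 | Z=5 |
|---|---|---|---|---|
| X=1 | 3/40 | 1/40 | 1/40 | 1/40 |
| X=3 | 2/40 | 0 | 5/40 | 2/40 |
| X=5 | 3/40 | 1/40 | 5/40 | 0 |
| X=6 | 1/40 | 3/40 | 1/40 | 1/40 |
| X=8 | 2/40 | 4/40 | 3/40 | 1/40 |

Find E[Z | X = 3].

P(X = 3) = 9/40.
Summing Z·P(X=x,Z=y) over the conditioning event gives 3/4.
E[Z | X = 3] = (3/4) / (9/40) = 10/3.

10/3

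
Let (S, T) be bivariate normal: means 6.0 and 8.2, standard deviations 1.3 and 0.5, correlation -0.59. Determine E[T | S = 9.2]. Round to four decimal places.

For a bivariate normal, E[T | S=x] = μ_T + ρ·(σ_T/σ_S)·(x − μ_S).
E[T | S=9.2] = 8.2 + (-0.59)·(0.5/1.3)·(9.2 − (6.0)) = 8.2 + (-0.226923)·(3.2) = 7.4738.

7.4738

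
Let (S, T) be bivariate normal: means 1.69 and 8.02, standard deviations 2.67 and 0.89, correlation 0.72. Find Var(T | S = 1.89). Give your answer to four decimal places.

Var(T | S=x) = (1 − ρ²)·σ_T².
Var(T | S=1.89) = (0.89)²·(1 − (0.72)²) = 0.7921·0.4816 = 0.3815.

0.3815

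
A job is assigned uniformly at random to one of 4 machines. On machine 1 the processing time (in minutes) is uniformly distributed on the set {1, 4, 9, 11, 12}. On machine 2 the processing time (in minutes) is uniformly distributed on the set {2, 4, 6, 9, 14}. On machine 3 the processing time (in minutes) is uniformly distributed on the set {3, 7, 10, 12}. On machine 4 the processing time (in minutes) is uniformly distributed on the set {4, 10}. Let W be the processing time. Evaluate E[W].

E[W | machine 1] = (1+4+9+11+12)/5 = 37/5.
E[W | machine 2] = (2+4+6+9+14)/5 = 7.
E[W | machine 3] = (3+7+10+12)/4 = 8.
E[W | machine 4] = (4+10)/2 = 7.
By the law of total expectation,
E[W] = (1/4)·(37/5) + (1/4)·(7) + (1/4)·(8) + (1/4)·(7) = 147/20.

147/20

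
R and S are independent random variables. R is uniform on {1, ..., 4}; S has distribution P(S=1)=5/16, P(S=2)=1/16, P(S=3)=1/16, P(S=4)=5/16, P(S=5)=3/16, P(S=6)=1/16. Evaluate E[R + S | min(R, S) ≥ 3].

P(min(R, S) ≥ 3) = 5/16.
Summing (R+S)·P(x,y) over outcomes with min(R, S) ≥ 3 gives 79/32.
E[R + S | min(R, S) ≥ 3] = (79/32) / (5/16) = 79/10.

79/10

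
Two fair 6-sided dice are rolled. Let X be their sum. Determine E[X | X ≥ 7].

P(X ≥ 7) = 7/12.
Σ over the event: 7·1/6 + 8·5/36 + 9·1/9 + 10·1/12 + 11·1/18 + 12·1/36 = 91/18.
E[X | X ≥ 7] = (91/18) / (7/12) = 26/3.

26/3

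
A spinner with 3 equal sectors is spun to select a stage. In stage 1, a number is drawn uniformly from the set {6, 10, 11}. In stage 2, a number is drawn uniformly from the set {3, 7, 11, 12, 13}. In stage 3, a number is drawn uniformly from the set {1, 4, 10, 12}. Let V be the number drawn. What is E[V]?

499/60

E[V | stage 1] = (6+10+11)/3 = 9.
E[V | stage 2] = (3+7+11+12+13)/5 = 46/5.
E[V | stage 3] = (1+4+10+12)/4 = 27/4.
E[V] = (1/3)·(9) + (1/3)·(46/5) + (1/3)·(27/4) = 499/60.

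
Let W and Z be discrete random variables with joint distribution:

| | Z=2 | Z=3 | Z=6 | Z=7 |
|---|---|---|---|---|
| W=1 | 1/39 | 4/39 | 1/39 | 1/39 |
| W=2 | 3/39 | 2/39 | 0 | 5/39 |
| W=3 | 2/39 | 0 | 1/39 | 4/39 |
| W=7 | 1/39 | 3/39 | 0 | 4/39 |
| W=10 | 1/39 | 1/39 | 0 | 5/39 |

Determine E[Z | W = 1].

P(W = 1) = 7/39.
Σ Z·P over the event = 2·(1/39) + 3·(4/39) + 6·(1/39) + 7·(1/39) = 9/13.
E[Z | W = 1] = (9/13) / (7/39) = 27/7.

27/7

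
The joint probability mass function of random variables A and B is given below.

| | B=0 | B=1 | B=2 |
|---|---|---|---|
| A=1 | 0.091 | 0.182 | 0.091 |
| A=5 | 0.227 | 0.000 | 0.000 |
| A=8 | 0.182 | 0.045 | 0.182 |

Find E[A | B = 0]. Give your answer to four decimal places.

P(B = 0) = 0.500.
Σ A·P over the event = 1·(0.091) + 5·(0.227) + 8·(0.182) = 2.682.
E[A | B = 0] = (2.682) / (0.500) = 5.3640.

5.3640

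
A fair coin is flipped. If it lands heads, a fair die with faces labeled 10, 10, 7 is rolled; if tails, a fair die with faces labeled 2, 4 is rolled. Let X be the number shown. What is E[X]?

6

E[X | heads] = (10+10+7)/3 = 9.
E[X | tails] = (2+4)/2 = 3.
E[X] = (1/2)·(9) + (1/2)·(3) = 6.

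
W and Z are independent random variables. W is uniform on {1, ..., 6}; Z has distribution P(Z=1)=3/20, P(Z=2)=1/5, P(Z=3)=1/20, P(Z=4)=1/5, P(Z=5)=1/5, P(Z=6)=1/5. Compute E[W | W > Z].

215/46

P(W > Z) = 23/60.
Summing W·P(x,y) over outcomes with W > Z gives 43/24.
E[W | W > Z] = (43/24) / (23/60) = 215/46.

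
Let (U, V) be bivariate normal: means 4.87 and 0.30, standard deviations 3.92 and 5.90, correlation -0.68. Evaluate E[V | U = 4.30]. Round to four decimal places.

For a bivariate normal, E[V | U=x] = μ_V + ρ·(σ_V/σ_U)·(x − μ_U).
E[V | U=4.30] = 0.30 + (-0.68)·(5.90/3.92)·(4.30 − (4.87)) = 0.30 + (-1.0235)·(-0.57) = 0.8834.

0.8834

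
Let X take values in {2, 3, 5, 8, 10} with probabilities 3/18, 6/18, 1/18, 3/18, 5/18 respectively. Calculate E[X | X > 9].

P(X > 9) = 5/18.
Σ over the event: 10·5/18 = 25/9.
E[X | X > 9] = (25/9) / (5/18) = 10.

10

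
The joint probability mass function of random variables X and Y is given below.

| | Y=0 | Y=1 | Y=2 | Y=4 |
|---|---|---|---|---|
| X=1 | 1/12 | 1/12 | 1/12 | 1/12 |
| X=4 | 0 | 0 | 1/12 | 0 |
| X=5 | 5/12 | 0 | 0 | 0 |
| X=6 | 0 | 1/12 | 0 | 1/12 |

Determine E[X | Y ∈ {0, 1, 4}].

4

P(Y ∈ {0, 1, 4}) = 5/6.
Σ X·P over the event = 1·(1/12) + 1·(1/12) + 1·(1/12) + 5·(5/12) + 6·(1/12) + 6·(1/12) = 10/3.
E[X | Y ∈ {0, 1, 4}] = (10/3) / (5/6) = 4.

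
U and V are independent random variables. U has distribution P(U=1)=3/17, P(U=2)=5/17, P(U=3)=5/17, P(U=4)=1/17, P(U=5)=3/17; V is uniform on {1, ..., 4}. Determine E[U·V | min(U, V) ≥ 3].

119/9

P(min(U, V) ≥ 3) = 9/34.
Summing UV·P(x,y) over outcomes with min(U, V) ≥ 3 gives 7/2.
E[U·V | min(U, V) ≥ 3] = (7/2) / (9/34) = 119/9.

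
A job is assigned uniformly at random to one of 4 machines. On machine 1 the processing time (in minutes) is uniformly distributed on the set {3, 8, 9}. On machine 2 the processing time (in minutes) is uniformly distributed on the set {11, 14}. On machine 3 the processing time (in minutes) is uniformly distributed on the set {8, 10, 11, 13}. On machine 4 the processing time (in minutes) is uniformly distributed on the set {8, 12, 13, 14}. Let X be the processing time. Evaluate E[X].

E[X | machine 1] = (3+8+9)/3 = 20/3.
E[X | machine 2] = (11+14)/2 = 25/2.
E[X | machine 3] = (8+10+11+13)/4 = 21/2.
E[X | machine 4] = (8+12+13+14)/4 = 47/4.
E[X] = (1/4)·(20/3) + (1/4)·(25/2) + (1/4)·(21/2) + (1/4)·(47/4) = 497/48.

497/48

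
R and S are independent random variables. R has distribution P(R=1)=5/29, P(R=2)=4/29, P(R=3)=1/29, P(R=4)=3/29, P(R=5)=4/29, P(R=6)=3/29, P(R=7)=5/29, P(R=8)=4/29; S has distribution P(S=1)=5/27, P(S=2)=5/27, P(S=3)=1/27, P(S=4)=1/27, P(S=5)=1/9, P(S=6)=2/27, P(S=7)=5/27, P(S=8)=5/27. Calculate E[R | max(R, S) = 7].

110/21

P(max(R, S) = 7) = 70/261.
Summing R·P(x,y) over outcomes with max(R, S) = 7 gives 1100/783.
E[R | max(R, S) = 7] = (1100/783) / (70/261) = 110/21.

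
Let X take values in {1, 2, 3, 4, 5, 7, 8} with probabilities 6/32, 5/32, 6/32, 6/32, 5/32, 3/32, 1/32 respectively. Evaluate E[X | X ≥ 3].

P(X ≥ 3) = 21/32.
Σ over the event: 3·3/16 + 4·3/16 + 5·5/32 + 7·3/32 + 8·1/32 = 3.
E[X | X ≥ 3] = (3) / (21/32) = 32/7.

32/7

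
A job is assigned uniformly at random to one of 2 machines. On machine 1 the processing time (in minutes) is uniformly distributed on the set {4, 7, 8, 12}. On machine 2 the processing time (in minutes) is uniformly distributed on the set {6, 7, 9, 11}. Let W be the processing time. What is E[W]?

8

E[W | machine 1] = (4+7+8+12)/4 = 31/4.
E[W | machine 2] = (6+7+9+11)/4 = 33/4.
By the law of total expectation,
E[W] = (1/2)·(31/4) + (1/2)·(33/4) = 8.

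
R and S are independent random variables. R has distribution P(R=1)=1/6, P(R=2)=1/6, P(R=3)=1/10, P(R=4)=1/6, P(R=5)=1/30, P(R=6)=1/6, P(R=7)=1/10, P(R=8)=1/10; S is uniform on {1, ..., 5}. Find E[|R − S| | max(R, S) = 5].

56/23

P(max(R, S) = 5) = 23/150.
Summing |R−S|·P(x,y) over outcomes with max(R, S) = 5 gives 28/75.
E[|R − S| | max(R, S) = 5] = (28/75) / (23/150) = 56/23.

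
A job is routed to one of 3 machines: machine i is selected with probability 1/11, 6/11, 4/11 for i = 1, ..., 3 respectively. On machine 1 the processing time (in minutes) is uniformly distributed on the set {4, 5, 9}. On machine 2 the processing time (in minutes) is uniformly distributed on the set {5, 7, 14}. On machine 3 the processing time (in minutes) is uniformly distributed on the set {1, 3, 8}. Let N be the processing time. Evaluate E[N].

74/11

E[N | machine 1] = (4+5+9)/3 = 6.
E[N | machine 2] = (5+7+14)/3 = 26/3.
E[N | machine 3] = (1+3+8)/3 = 4.
By the law of total expectation,
E[N] = (1/11)·(6) + (6/11)·(26/3) + (4/11)·(4) = 74/11.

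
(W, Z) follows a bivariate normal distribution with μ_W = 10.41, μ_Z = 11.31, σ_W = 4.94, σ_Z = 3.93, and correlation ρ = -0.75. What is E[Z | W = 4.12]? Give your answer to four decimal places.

For a bivariate normal, E[Z | W=x] = μ_Z + ρ·(σ_Z/σ_W)·(x − μ_W).
E[Z | W=4.12] = 11.31 + (-0.75)·(3.93/4.94)·(4.12 − (10.41)) = 11.31 + (-0.59666)·(-6.29) = 15.0630.

15.0630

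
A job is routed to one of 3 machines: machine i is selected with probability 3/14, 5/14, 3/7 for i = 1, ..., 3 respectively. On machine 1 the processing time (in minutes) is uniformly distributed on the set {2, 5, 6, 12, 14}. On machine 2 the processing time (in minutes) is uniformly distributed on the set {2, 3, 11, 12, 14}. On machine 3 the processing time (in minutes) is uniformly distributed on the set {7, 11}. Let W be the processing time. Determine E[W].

597/70

E[W | machine 1] = (2+5+6+12+14)/5 = 39/5.
E[W | machine 2] = (2+3+11+12+14)/5 = 42/5.
E[W | machine 3] = (7+11)/2 = 9.
By the law of total expectation,
E[W] = (3/14)·(39/5) + (5/14)·(42/5) + (3/7)·(9) = 597/70.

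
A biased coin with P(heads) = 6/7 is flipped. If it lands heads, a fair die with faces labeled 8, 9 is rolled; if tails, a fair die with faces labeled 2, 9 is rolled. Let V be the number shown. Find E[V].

113/14

E[V | heads] = (8+9)/2 = 17/2.
E[V | tails] = (2+9)/2 = 11/2.
By the law of total expectation,
E[V] = (6/7)·(17/2) + (1/7)·(11/2) = 113/14.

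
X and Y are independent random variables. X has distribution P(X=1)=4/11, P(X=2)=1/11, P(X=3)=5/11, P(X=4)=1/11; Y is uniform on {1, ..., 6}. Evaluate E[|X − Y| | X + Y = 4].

P(X + Y = 4) = 5/33.
Summing |X−Y|·P(x,y) over outcomes with X + Y = 4 gives 3/11.
E[|X − Y| | X + Y = 4] = (3/11) / (5/33) = 9/5.

9/5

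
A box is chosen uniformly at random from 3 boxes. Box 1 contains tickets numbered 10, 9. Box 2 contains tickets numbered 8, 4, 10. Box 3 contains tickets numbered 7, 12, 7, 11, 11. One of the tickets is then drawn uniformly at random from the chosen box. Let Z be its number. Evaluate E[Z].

E[Z | box 1] = (10+9)/2 = 19/2.
E[Z | box 2] = (8+4+10)/3 = 22/3.
E[Z | box 3] = (7+12+7+11+11)/5 = 48/5.
E[Z] = (1/3)·(19/2) + (1/3)·(22/3) + (1/3)·(48/5) = 793/90.

793/90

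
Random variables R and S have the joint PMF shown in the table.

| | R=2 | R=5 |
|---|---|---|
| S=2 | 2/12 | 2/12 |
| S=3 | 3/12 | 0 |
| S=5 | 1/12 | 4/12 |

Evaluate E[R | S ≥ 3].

7/2

P(S ≥ 3) = 2/3.
Summing R·P(R=x,S=y) over the conditioning event gives 7/3.
E[R | S ≥ 3] = (7/3) / (2/3) = 7/2.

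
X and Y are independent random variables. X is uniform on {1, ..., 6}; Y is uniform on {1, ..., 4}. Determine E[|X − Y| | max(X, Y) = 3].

Outcomes with max(X, Y) = 3: (1,3), (2,3), (3,1), (3,2), (3,3), each with probability 1/24.
E[|X − Y| | max(X, Y) = 3] = (2 + 1 + 2 + 1 + 0) / 5 = 6/5.

6/5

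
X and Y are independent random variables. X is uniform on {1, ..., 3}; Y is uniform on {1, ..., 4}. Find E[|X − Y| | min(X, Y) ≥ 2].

5/6

Outcomes with min(X, Y) ≥ 2: (2,2), (2,3), (2,4), (3,2), (3,3), (3,4), each with probability 1/12.
E[|X − Y| | min(X, Y) ≥ 2] = (0 + 1 + 2 + 1 + 0 + 1) / 6 = 5/6.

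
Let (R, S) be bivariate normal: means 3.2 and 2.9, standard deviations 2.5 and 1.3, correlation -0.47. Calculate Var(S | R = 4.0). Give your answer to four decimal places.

The conditional variance in a bivariate normal is σ_S²(1 − ρ²), independent of x.
Var(S | R=4.0) = (1.3)²·(1 − (-0.47)²) = 1.69·0.7791 = 1.3167.

1.3167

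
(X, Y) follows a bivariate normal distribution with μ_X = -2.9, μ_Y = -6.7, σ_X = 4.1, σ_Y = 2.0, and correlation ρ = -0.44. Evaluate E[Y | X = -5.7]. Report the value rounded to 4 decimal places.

-6.0990

For a bivariate normal, E[Y | X=x] = μ_Y + ρ·(σ_Y/σ_X)·(x − μ_X).
E[Y | X=-5.7] = -6.7 + (-0.44)·(2.0/4.1)·(-5.7 − (-2.9)) = -6.7 + (-0.21463)·(-2.8) = -6.0990.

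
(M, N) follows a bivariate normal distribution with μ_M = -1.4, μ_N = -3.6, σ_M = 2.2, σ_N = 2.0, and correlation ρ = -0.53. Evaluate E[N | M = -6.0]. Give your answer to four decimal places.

-1.3836

E[N | M=x] = μ_N + ρ(σ_N/σ_M)(x − μ_M) for jointly normal variables.
E[N | M=-6.0] = -3.6 + (-0.53)·(2.0/2.2)·(-6.0 − (-1.4)) = -3.6 + (-0.48182)·(-4.6) = -1.3836.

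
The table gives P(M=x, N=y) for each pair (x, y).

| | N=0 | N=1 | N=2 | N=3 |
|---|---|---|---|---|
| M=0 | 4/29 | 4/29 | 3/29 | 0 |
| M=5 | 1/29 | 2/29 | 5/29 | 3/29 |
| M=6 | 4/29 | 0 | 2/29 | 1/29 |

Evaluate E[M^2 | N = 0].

169/9

P(N = 0) = 9/29.
Σ M^2·P over the event = 0·(4/29) + 25·(1/29) + 36·(4/29) = 169/29.
E[M^2 | N = 0] = (169/29) / (9/29) = 169/9.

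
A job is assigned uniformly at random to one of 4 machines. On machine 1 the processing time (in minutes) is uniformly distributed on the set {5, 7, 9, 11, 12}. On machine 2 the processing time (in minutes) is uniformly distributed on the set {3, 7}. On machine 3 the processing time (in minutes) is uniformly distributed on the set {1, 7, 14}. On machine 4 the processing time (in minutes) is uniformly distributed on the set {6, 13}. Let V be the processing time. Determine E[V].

E[V | machine 1] = (5+7+9+11+12)/5 = 44/5.
E[V | machine 2] = (3+7)/2 = 5.
E[V | machine 3] = (1+7+14)/3 = 22/3.
E[V | machine 4] = (6+13)/2 = 19/2.
By the law of total expectation,
E[V] = (1/4)·(44/5) + (1/4)·(5) + (1/4)·(22/3) + (1/4)·(19/2) = 919/120.

919/120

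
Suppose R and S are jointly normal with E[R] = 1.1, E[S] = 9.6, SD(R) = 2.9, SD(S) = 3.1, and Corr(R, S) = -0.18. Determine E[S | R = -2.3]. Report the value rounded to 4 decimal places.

For a bivariate normal, E[S | R=x] = μ_S + ρ·(σ_S/σ_R)·(x − μ_R).
E[S | R=-2.3] = 9.6 + (-0.18)·(3.1/2.9)·(-2.3 − (1.1)) = 9.6 + (-0.19241)·(-3.4) = 10.2542.

10.2542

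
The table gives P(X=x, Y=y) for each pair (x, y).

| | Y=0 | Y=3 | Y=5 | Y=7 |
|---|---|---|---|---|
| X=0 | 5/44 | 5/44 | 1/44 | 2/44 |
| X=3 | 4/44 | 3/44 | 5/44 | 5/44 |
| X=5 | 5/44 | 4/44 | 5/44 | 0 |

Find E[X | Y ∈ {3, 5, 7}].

14/5

P(Y ∈ {3, 5, 7}) = 15/22.
Σ X·P over the event = 0·(5/44) + 0·(1/44) + 0·(2/44) + 3·(3/44) + 3·(5/44) + 3·(5/44) + 5·(4/44) + 5·(5/44) = 21/11.
E[X | Y ∈ {3, 5, 7}] = (21/11) / (15/22) = 14/5.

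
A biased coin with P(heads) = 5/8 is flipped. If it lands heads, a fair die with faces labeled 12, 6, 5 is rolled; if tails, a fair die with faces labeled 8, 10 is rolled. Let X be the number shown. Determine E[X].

E[X | heads] = (12+6+5)/3 = 23/3.
E[X | tails] = (8+10)/2 = 9.
By the law of total expectation,
E[X] = (5/8)·(23/3) + (3/8)·(9) = 49/6.

49/6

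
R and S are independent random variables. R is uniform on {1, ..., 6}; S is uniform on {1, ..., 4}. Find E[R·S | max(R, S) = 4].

64/7

Outcomes with max(R, S) = 4: (1,4), (2,4), (3,4), (4,1), (4,2), (4,3), (4,4), each with probability 1/24.
E[R·S | max(R, S) = 4] = (4 + 8 + 12 + 4 + 8 + 12 + 16) / 7 = 64/7.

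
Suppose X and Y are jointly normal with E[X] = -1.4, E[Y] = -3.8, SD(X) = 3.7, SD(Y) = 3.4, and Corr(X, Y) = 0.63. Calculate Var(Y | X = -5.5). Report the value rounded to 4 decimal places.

For a bivariate normal, Var(Y | X=x) = σ_Y²(1 − ρ²).
Var(Y | X=-5.5) = (3.4)²·(1 − (0.63)²) = 11.56·0.6031 = 6.9718.

6.9718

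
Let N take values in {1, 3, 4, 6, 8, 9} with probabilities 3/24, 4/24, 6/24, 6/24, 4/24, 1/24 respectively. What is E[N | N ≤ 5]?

P(N ≤ 5) = 13/24.
Σ over the event: 1·1/8 + 3·1/6 + 4·1/4 = 13/8.
E[N | N ≤ 5] = (13/8) / (13/24) = 3.

3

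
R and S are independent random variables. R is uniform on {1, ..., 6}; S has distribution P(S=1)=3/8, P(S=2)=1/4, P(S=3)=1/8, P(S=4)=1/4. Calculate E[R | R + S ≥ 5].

143/34

P(R + S ≥ 5) = 17/24.
Summing R·P(x,y) over outcomes with R + S ≥ 5 gives 143/48.
E[R | R + S ≥ 5] = (143/48) / (17/24) = 143/34.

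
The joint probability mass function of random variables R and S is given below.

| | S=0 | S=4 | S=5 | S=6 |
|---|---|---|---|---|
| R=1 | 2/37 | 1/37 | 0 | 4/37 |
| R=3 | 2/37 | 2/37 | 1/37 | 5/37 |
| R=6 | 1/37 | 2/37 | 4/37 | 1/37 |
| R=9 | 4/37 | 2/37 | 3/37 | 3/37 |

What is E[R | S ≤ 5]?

P(S ≤ 5) = 24/37.
Summing R·P(R=x,S=y) over the conditioning event gives 141/37.
E[R | S ≤ 5] = (141/37) / (24/37) = 47/8.

47/8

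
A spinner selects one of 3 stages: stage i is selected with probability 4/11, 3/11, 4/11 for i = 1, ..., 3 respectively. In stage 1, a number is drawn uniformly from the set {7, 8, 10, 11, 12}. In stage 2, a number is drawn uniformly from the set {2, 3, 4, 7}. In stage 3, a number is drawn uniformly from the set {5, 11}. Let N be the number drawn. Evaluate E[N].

E[N | stage 1] = (7+8+10+11+12)/5 = 48/5.
E[N | stage 2] = (2+3+4+7)/4 = 4.
E[N | stage 3] = (5+11)/2 = 8.
E[N] = (4/11)·(48/5) + (3/11)·(4) + (4/11)·(8) = 412/55.

412/55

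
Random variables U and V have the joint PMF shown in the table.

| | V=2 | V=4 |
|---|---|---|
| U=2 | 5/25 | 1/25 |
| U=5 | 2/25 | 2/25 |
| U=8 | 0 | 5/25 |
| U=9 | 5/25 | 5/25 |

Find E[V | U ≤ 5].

13/5

P(U ≤ 5) = 2/5.
Σ V·P over the event = 2·(5/25) + 4·(1/25) + 2·(2/25) + 4·(2/25) = 26/25.
E[V | U ≤ 5] = (26/25) / (2/5) = 13/5.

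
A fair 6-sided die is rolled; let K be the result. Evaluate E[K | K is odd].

3

Given K is odd, K is equally likely to be any of {1, 3, 5}.
E[K | K is odd] = (1 + 3 + 5) / 3 = 3.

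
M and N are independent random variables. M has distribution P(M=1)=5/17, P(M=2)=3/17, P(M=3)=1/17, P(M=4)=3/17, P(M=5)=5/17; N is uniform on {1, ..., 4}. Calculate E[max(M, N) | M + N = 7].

41/9

P(M + N = 7) = 9/68.
Summing max(M,N)·P(x,y) over outcomes with M + N = 7 gives 41/68.
E[max(M, N) | M + N = 7] = (41/68) / (9/68) = 41/9.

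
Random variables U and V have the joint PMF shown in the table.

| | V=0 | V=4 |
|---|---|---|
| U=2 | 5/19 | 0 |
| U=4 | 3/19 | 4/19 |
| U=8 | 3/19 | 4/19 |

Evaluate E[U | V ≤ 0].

P(V ≤ 0) = 11/19.
Σ U·P over the event = 2·(5/19) + 4·(3/19) + 8·(3/19) = 46/19.
E[U | V ≤ 0] = (46/19) / (11/19) = 46/11.

46/11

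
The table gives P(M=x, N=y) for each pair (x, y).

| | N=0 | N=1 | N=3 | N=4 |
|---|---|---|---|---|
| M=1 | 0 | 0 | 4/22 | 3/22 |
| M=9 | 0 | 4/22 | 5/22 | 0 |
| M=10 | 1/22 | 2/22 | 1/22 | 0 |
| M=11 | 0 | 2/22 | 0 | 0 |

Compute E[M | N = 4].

P(N = 4) = 3/22.
Σ M·P over the event = 1·(3/22) = 3/22.
E[M | N = 4] = (3/22) / (3/22) = 1.

1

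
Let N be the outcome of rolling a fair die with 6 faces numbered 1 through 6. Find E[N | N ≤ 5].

Given N ≤ 5, N is equally likely to be any of {1, 2, 3, 4, 5}.
E[N | N ≤ 5] = (1 + 2 + 3 + 4 + 5) / 5 = 3.

3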